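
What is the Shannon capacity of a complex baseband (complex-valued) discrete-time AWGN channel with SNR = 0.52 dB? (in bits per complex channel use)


SNR_linear = 10^(0.52/10) = 1.1272; C = log2(1 + SNR_linear) = log2(1 + 1.1272) = 1.089

1.089 bits/channel use


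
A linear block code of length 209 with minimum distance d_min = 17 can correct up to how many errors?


Correction capability = floor((d-1)/2) = floor((17-1)/2) = 8

8 errors


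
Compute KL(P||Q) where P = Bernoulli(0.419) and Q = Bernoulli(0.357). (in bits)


KL = p*log2(p/q) + (1-p)*log2((1-p)/(1-q)) = 0.419*log2(0.419/0.357) + 0.581*log2(0.581/0.643) = 0.0118

0.0118 bits


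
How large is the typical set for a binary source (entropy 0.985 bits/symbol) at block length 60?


log2|A_typical| = nH = 60 * 0.985 = 59.1, so |A_typical| ~ 2^59.1 = 6.178e+17

6.178e+17


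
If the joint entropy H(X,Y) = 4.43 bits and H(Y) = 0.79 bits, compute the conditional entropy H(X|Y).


H(X|Y) = H(X,Y) - H(Y) = 4.43 - 0.79 = 3.64

3.64 bits


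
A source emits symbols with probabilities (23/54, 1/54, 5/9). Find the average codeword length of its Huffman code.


Huffman construction (repeatedly merge the two least-probable nodes; each merge adds 1 bit to every symbol beneath it): 1/54 + 23/54 = 4/9; 4/9 + 5/9 = 1. Resulting codeword lengths (in the order the probabilities were given): (2, 2, 1). L_avg = sum(p_i * l_i) = 23/54*2 + 1/54*2 + 5/9*1 = 13/9 = 1.4444

1.4444 bits


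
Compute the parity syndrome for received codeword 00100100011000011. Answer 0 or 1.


Syndrome = XOR of all bits = 0 XOR 0 XOR 1 XOR 0 XOR 0 XOR 1 XOR 0 XOR 0 XOR 0 XOR 1 XOR 1 XOR 0 XOR 0 XOR 0 XOR 0 XOR 1 XOR 1 = 0

0


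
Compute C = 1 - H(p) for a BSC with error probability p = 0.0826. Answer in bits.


H(p) = -p*log2(p) - (1-p)*log2(1-p) = -0.0826*log2(0.0826) - 0.9174*log2(0.9174) = 0.297171 + 0.114104 = 0.4113. C = 1 - H(p) = 1 - 0.4113 = 0.5887

0.5887 bits


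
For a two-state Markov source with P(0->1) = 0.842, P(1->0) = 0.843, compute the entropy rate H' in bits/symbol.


Stationary distribution: pi_0 = p10/(p01+p10) = 0.5003, pi_1 = 0.4997. Entropy rate H' = pi_0*H(p01) + pi_1*H(p10) = 0.5003*0.6295 + 0.4997*0.6271 = 0.6283

0.6283 bits/symbol


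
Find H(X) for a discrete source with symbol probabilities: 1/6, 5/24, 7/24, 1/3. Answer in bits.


H = -sum(p_i * log2(p_i)). Terms: -(1/6)*log2(1/6) = 0.430827; -(5/24)*log2(5/24) = 0.471466; -(7/24)*log2(7/24) = 0.518469; -(1/3)*log2(1/3) = 0.528321. H = 0.430827 + 0.471466 + 0.518469 + 0.528321 = 1.9491

1.9491 bits


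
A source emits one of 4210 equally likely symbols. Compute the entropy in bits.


H = log2(n) = log2(4210) = 12.0396

12.0396 bits


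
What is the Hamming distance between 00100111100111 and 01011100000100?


Count differing positions: . ^ ^ ^ ^ . ^ ^ ^ . . . ^ ^ = 9 differences

9


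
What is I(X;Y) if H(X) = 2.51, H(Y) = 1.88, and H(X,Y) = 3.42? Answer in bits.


I(X;Y) = H(X) + H(Y) - H(X,Y) = 2.51 + 1.88 - 3.42 = 0.97

0.97 bits


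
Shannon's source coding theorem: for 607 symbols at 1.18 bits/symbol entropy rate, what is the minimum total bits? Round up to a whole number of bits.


Minimum bits >= n * H = 607 * 1.18 = 716.26, rounded up to a whole number of bits = 717

717 bits


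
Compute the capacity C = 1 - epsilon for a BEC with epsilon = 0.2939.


C = 1 - epsilon = 1 - 0.2939 = 0.7061

0.7061 bits


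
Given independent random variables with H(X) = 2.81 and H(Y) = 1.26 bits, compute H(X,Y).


For independent variables, H(X,Y) = H(X) + H(Y) = 2.81 + 1.26 = 4.07

4.07 bits


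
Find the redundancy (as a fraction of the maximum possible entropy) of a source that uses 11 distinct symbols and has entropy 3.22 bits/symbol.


H_max = log2(K) = log2(11) = 3.4594 bits/symbol. Redundancy = 1 - H/H_max = 1 - 3.22/3.4594 = 1 - 0.9308 = 0.0692

0.0692


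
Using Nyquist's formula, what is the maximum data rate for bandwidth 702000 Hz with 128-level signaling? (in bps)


Rate = 2 * B * log2(M) = 2 * 702000 * 7.0 = 9828000.0

9828000.0 bps


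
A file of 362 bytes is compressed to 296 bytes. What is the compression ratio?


Ratio = original / compressed = 362 / 296 = 1.223

1.223


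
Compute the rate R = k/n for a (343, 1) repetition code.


Rate = k/n = 1/343

1/343


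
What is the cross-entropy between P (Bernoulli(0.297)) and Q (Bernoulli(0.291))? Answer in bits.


H(P,Q) = -p*log2(q) - (1-p)*log2(1-q). -0.297*log2(0.291) = 0.528930; -0.703*log2(0.709) = 0.348788. H(P,Q) = 0.528930 + 0.348788 = 0.8777

0.8777 bits


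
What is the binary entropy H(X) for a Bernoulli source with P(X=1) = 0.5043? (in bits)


H = -p*log2(p) - (1-p)*log2(1-p). -0.5043*log2(0.5043) = 0.498070; -0.4957*log2(0.4957) = 0.501877. H = 0.498070 + 0.501877 = 0.9999

0.9999 bits


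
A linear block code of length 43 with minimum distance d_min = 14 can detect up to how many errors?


Detection capability = d_min - 1 = 14 - 1 = 13

13 errors


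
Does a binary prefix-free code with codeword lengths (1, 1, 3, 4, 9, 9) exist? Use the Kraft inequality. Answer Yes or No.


Kraft sum = sum(2^(-l_i)) = 1.1914, need <= 1. Result: violated (a binary prefix-free code with these lengths cannot exist)

No


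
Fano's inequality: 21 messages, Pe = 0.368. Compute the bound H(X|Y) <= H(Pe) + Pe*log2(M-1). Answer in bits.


H(Pe) = -Pe*log2(Pe) - (1-Pe)*log2(1-Pe) = -0.368*log2(0.368) - 0.632*log2(0.632) = 0.530738 + 0.418386 = 0.9491. Pe*log2(M-1) = 0.368*log2(20) = 1.590470. Bound = H(Pe) + Pe*log2(M-1) = 0.530738 + 0.418386 + 1.590470 = 2.5396

2.5396 bits


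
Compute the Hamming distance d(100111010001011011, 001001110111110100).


Count differing positions: ^ . ^ ^ ^ . ^ . . ^ ^ . ^ . ^ ^ ^ ^ = 12 differences

12


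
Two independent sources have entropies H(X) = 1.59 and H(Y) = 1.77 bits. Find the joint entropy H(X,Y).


For independent variables, H(X,Y) = H(X) + H(Y) = 1.59 + 1.77 = 3.36

3.36 bits


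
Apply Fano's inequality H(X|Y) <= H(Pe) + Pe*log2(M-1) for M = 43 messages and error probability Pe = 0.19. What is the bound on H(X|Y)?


H(Pe) = -Pe*log2(Pe) - (1-Pe)*log2(1-Pe) = -0.19*log2(0.19) - 0.81*log2(0.81) = 0.455226 + 0.246245 = 0.7015. Pe*log2(M-1) = 0.19*log2(42) = 1.024540. Bound = H(Pe) + Pe*log2(M-1) = 0.455226 + 0.246245 + 1.024540 = 1.726

1.726 bits


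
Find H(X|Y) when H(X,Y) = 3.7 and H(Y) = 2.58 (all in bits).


H(X|Y) = H(X,Y) - H(Y) = 3.7 - 2.58 = 1.12

1.12 bits


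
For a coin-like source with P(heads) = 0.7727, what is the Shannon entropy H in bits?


H = -p*log2(p) - (1-p)*log2(1-p). -0.7727*log2(0.7727) = 0.287460; -0.2273*log2(0.2273) = 0.485815. H = 0.287460 + 0.485815 = 0.7733

0.7733 bits


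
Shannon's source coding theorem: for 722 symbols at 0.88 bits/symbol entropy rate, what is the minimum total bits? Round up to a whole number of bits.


Minimum bits >= n * H = 722 * 0.88 = 635.36, rounded up to a whole number of bits = 636

636 bits


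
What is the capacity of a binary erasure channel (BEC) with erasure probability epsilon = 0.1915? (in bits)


C = 1 - epsilon = 1 - 0.1915 = 0.8085

0.8085 bits


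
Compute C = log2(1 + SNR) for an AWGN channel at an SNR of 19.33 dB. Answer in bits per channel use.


SNR_linear = 10^(19.33/10) = 85.7038; C = log2(1 + SNR_linear) = log2(1 + 85.7038) = 6.438

6.438 bits/channel use


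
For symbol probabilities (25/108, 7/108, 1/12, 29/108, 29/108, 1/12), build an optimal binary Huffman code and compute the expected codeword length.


Huffman construction (repeatedly merge the two least-probable nodes; each merge adds 1 bit to every symbol beneath it): 7/108 + 1/12 = 4/27; 1/12 + 4/27 = 25/108; 25/108 + 25/108 = 25/54; 29/108 + 29/108 = 29/54; 25/54 + 29/54 = 1. Resulting codeword lengths (in the order the probabilities were given): (2, 4, 4, 2, 2, 3). L_avg = sum(p_i * l_i) = 25/108*2 + 7/108*4 + 1/12*4 + 29/108*2 + 29/108*2 + 1/12*3 = 257/108 = 2.3796

2.3796 bits


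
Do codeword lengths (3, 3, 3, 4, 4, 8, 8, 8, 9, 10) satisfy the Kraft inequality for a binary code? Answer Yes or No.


Kraft sum = sum(2^(-l_i)) = 0.5146, need <= 1. Result: satisfied (a binary prefix-free code with these lengths exists)

Yes


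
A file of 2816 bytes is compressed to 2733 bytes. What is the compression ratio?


Ratio = original / compressed = 2816 / 2733 = 1.0304

1.0304


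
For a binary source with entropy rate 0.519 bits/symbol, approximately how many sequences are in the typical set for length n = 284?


log2|A_typical| = nH = 284 * 0.519 = 147.396, so |A_typical| ~ 2^147.396 = 2.348e+44

2.348e+44


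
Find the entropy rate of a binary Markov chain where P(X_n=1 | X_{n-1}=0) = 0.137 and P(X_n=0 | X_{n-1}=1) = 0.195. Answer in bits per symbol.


Stationary distribution: pi_0 = p10/(p01+p10) = 0.5873, pi_1 = 0.4127. Entropy rate H' = pi_0*H(p01) + pi_1*H(p10) = 0.5873*0.5763 + 0.4127*0.7118 = 0.6322

0.6322 bits/symbol


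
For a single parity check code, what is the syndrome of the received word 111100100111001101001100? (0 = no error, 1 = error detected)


Syndrome = XOR of all bits = 1 XOR 1 XOR 1 XOR 1 XOR 0 XOR 0 XOR 1 XOR 0 XOR 0 XOR 1 XOR 1 XOR 1 XOR 0 XOR 0 XOR 1 XOR 1 XOR 0 XOR 1 XOR 0 XOR 0 XOR 1 XOR 1 XOR 0 XOR 0 = 1

1


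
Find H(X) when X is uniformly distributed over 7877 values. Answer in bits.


H = log2(n) = log2(7877) = 12.9434

12.9434 bits


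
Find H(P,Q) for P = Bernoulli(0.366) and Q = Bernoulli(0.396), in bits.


H(P,Q) = -p*log2(q) - (1-p)*log2(1-q). -0.366*log2(0.396) = 0.489133; -0.634*log2(0.604) = 0.461159. H(P,Q) = 0.489133 + 0.461159 = 0.9503

0.9503 bits


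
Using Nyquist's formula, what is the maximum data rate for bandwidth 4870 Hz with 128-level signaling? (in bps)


Rate = 2 * B * log2(M) = 2 * 4870 * 7.0 = 68180.0

68180.0 bps


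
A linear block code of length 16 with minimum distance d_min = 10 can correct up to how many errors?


Correction capability = floor((d-1)/2) = floor((10-1)/2) = 4

4 errors


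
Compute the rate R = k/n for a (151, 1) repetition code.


Rate = k/n = 1/151

1/151


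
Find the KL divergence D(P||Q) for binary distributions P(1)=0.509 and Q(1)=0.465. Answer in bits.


KL = p*log2(p/q) + (1-p)*log2((1-p)/(1-q)) = 0.509*log2(0.509/0.465) + 0.491*log2(0.491/0.535) = 0.0056

0.0056 bits


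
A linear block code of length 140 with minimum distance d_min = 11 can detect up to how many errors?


Detection capability = d_min - 1 = 11 - 1 = 10

10 errors


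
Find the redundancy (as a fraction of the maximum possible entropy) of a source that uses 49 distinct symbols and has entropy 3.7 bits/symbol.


H_max = log2(K) = log2(49) = 5.6147 bits/symbol. Redundancy = 1 - H/H_max = 1 - 3.7/5.6147 = 1 - 0.659 = 0.341

0.341


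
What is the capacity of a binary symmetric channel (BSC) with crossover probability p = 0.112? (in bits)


H(p) = -p*log2(p) - (1-p)*log2(1-p) = -0.112*log2(0.112) - 0.888*log2(0.888) = 0.353744 + 0.152175 = 0.5059. C = 1 - H(p) = 1 - 0.5059 = 0.4941

0.4941 bits


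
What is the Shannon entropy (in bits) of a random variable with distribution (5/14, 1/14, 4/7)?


H = -sum(p_i * log2(p_i)). Terms: -(5/14)*log2(5/14) = 0.530510; -(1/14)*log2(1/14) = 0.271954; -(4/7)*log2(4/7) = 0.461346. H = 0.530510 + 0.271954 + 0.461346 = 1.2638

1.2638 bits


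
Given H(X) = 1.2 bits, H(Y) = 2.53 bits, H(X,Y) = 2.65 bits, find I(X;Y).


I(X;Y) = H(X) + H(Y) - H(X,Y) = 1.2 + 2.53 - 2.65 = 1.08

1.08 bits


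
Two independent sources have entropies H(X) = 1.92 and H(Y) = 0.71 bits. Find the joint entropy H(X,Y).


For independent variables, H(X,Y) = H(X) + H(Y) = 1.92 + 0.71 = 2.63

2.63 bits


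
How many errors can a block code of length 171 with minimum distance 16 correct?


Correction capability = floor((d-1)/2) = floor((16-1)/2) = 7

7 errors


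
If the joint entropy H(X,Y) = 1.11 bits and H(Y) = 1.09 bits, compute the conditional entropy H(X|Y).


H(X|Y) = H(X,Y) - H(Y) = 1.11 - 1.09 = 0.02

0.02 bits


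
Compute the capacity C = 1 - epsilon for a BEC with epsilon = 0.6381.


C = 1 - epsilon = 1 - 0.6381 = 0.3619

0.3619 bits


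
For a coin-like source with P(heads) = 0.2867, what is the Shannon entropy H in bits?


H = -p*log2(p) - (1-p)*log2(1-p). -0.2867*log2(0.2867) = 0.516744; -0.7133*log2(0.7133) = 0.347676. H = 0.516744 + 0.347676 = 0.8644

0.8644 bits


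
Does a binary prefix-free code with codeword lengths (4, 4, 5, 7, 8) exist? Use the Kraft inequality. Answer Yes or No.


Kraft sum = sum(2^(-l_i)) = 0.168, need <= 1. Result: satisfied (a binary prefix-free code with these lengths exists)

Yes


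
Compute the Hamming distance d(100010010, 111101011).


Count differing positions: . ^ ^ ^ ^ ^ . . ^ = 6 differences

6


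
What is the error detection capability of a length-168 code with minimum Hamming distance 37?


Detection capability = d_min - 1 = 37 - 1 = 36

36 errors


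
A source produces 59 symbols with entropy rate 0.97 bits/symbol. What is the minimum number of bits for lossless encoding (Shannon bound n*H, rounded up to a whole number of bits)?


Minimum bits >= n * H = 59 * 0.97 = 57.23, rounded up to a whole number of bits = 58

58 bits


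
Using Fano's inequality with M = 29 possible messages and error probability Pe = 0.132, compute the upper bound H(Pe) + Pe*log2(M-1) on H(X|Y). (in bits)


H(Pe) = -Pe*log2(Pe) - (1-Pe)*log2(1-Pe) = -0.132*log2(0.132) - 0.868*log2(0.868) = 0.385624 + 0.177274 = 0.5629. Pe*log2(M-1) = 0.132*log2(28) = 0.634571. Bound = H(Pe) + Pe*log2(M-1) = 0.385624 + 0.177274 + 0.634571 = 1.1975

1.1975 bits


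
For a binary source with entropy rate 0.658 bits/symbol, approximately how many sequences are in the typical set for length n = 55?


log2|A_typical| = nH = 55 * 0.658 = 36.19, so |A_typical| ~ 2^36.19 = 7.839e+10

7.839e+10


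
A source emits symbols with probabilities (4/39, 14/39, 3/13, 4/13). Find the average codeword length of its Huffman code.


Huffman construction (repeatedly merge the two least-probable nodes; each merge adds 1 bit to every symbol beneath it): 4/39 + 3/13 = 1/3; 4/13 + 1/3 = 25/39; 14/39 + 25/39 = 1. Resulting codeword lengths (in the order the probabilities were given): (3, 1, 3, 2). L_avg = sum(p_i * l_i) = 4/39*3 + 14/39*1 + 3/13*3 + 4/13*2 = 77/39 = 1.9744

1.9744 bits


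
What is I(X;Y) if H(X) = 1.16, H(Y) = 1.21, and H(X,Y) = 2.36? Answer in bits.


I(X;Y) = H(X) + H(Y) - H(X,Y) = 1.16 + 1.21 - 2.36 = 0.01

0.01 bits


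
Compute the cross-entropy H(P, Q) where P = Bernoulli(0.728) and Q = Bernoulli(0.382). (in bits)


H(P,Q) = -p*log2(q) - (1-p)*log2(1-q). -0.728*log2(0.382) = 1.010723; -0.272*log2(0.618) = 0.188855. H(P,Q) = 1.010723 + 0.188855 = 1.1996

1.1996 bits


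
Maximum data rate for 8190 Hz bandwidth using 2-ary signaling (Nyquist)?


Rate = 2 * B * log2(M) = 2 * 8190 * 1.0 = 16380.0

16380.0 bps


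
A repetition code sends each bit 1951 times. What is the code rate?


Rate = k/n = 1/1951

1/1951


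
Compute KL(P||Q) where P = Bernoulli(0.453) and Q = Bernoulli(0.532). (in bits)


KL = p*log2(p/q) + (1-p)*log2((1-p)/(1-q)) = 0.453*log2(0.453/0.532) + 0.547*log2(0.547/0.468) = 0.018

0.018 bits


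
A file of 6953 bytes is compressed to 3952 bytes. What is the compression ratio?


Ratio = original / compressed = 6953 / 3952 = 1.7594

1.7594


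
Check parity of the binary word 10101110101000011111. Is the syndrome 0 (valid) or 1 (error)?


Syndrome = XOR of all bits = 1 XOR 0 XOR 1 XOR 0 XOR 1 XOR 1 XOR 1 XOR 0 XOR 1 XOR 0 XOR 1 XOR 0 XOR 0 XOR 0 XOR 0 XOR 1 XOR 1 XOR 1 XOR 1 XOR 1 = 0

0


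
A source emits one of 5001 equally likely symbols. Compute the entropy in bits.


H = log2(n) = log2(5001) = 12.288

12.288 bits


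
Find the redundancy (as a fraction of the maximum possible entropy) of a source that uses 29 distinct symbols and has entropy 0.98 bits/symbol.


H_max = log2(K) = log2(29) = 4.858 bits/symbol. Redundancy = 1 - H/H_max = 1 - 0.98/4.858 = 1 - 0.2017 = 0.7983

0.7983


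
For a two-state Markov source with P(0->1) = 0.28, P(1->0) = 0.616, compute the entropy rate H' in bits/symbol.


Stationary distribution: pi_0 = p10/(p01+p10) = 0.6875, pi_1 = 0.3125. Entropy rate H' = pi_0*H(p01) + pi_1*H(p10) = 0.6875*0.8555 + 0.3125*0.9608 = 0.8884

0.8884 bits/symbol


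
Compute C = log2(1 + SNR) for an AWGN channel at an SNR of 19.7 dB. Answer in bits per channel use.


SNR_linear = 10^(19.7/10) = 93.3254; C = log2(1 + SNR_linear) = log2(1 + 93.3254) = 6.5596

6.5596 bits/channel use


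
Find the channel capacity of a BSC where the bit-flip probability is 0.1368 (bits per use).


H(p) = -p*log2(p) - (1-p)*log2(1-p) = -0.1368*log2(0.1368) - 0.8632*log2(0.8632) = 0.392597 + 0.183200 = 0.5758. C = 1 - H(p) = 1 - 0.5758 = 0.4242

0.4242 bits


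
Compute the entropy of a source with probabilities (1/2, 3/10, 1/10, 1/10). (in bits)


H = -sum(p_i * log2(p_i)). Terms: -(1/2)*log2(1/2) = 0.500000; -(3/10)*log2(3/10) = 0.521090; -(1/10)*log2(1/10) = 0.332193; -(1/10)*log2(1/10) = 0.332193. H = 0.500000 + 0.521090 + 0.332193 + 0.332193 = 1.6855

1.6855 bits


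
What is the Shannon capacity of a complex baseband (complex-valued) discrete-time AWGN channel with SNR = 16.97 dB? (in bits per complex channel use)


SNR_linear = 10^(16.97/10) = 49.7737; C = log2(1 + SNR_linear) = log2(1 + 49.7737) = 5.666

5.666 bits/channel use


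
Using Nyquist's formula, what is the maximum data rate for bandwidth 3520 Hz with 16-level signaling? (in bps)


Rate = 2 * B * log2(M) = 2 * 3520 * 4.0 = 28160.0

28160.0 bps


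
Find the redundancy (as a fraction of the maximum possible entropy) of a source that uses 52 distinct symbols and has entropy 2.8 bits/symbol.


H_max = log2(K) = log2(52) = 5.7004 bits/symbol. Redundancy = 1 - H/H_max = 1 - 2.8/5.7004 = 1 - 0.4912 = 0.5088

0.5088


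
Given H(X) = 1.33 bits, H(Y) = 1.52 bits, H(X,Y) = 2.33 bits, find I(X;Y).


I(X;Y) = H(X) + H(Y) - H(X,Y) = 1.33 + 1.52 - 2.33 = 0.52

0.52 bits


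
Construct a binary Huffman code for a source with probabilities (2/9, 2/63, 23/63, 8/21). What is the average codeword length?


Huffman construction (repeatedly merge the two least-probable nodes; each merge adds 1 bit to every symbol beneath it): 2/63 + 2/9 = 16/63; 16/63 + 23/63 = 13/21; 8/21 + 13/21 = 1. Resulting codeword lengths (in the order the probabilities were given): (3, 3, 2, 1). L_avg = sum(p_i * l_i) = 2/9*3 + 2/63*3 + 23/63*2 + 8/21*1 = 118/63 = 1.873

1.873 bits


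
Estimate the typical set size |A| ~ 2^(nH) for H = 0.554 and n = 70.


log2|A_typical| = nH = 70 * 0.554 = 38.78, so |A_typical| ~ 2^38.78 = 4.720e+11

4.720e+11


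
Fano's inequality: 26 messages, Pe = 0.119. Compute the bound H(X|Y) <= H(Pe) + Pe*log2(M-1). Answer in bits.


H(Pe) = -Pe*log2(Pe) - (1-Pe)*log2(1-Pe) = -0.119*log2(0.119) - 0.881*log2(0.881) = 0.365445 + 0.161035 = 0.5265. Pe*log2(M-1) = 0.119*log2(25) = 0.552619. Bound = H(Pe) + Pe*log2(M-1) = 0.365445 + 0.161035 + 0.552619 = 1.0791

1.0791 bits


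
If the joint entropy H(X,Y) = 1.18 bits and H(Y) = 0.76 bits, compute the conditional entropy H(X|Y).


H(X|Y) = H(X,Y) - H(Y) = 1.18 - 0.76 = 0.42

0.42 bits


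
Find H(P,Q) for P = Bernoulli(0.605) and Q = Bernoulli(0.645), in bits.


H(P,Q) = -p*log2(q) - (1-p)*log2(1-q). -0.605*log2(0.645) = 0.382741; -0.395*log2(0.355) = 0.590173. H(P,Q) = 0.382741 + 0.590173 = 0.9729

0.9729 bits


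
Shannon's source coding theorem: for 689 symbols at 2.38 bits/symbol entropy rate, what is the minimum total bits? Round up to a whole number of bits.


Minimum bits >= n * H = 689 * 2.38 = 1639.82, rounded up to a whole number of bits = 1640

1640 bits


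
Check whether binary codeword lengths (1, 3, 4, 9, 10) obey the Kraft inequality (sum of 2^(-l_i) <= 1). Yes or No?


Kraft sum = sum(2^(-l_i)) = 0.6904, need <= 1. Result: satisfied (a binary prefix-free code with these lengths exists)

Yes


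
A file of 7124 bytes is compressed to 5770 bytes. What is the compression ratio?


Ratio = original / compressed = 7124 / 5770 = 1.2347

1.2347


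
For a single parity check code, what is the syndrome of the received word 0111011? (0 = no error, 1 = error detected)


Syndrome = XOR of all bits = 0 XOR 1 XOR 1 XOR 1 XOR 0 XOR 1 XOR 1 = 1

1


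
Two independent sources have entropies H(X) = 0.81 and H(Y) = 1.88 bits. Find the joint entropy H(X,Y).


For independent variables, H(X,Y) = H(X) + H(Y) = 0.81 + 1.88 = 2.69

2.69 bits


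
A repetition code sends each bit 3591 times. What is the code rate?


Rate = k/n = 1/3591

1/3591


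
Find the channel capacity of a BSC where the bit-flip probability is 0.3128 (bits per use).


H(p) = -p*log2(p) - (1-p)*log2(1-p) = -0.3128*log2(0.3128) - 0.6872*log2(0.6872) = 0.524468 + 0.371911 = 0.8964. C = 1 - H(p) = 1 - 0.8964 = 0.1036

0.1036 bits


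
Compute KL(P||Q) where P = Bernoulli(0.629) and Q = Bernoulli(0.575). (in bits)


KL = p*log2(p/q) + (1-p)*log2((1-p)/(1-q)) = 0.629*log2(0.629/0.575) + 0.371*log2(0.371/0.425) = 0.0087

0.0087 bits


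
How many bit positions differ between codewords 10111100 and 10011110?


Count differing positions: . . ^ . . . ^ . = 2 differences

2


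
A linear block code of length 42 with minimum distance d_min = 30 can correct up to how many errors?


Correction capability = floor((d-1)/2) = floor((30-1)/2) = 14

14 errors


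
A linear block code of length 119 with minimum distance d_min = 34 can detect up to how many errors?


Detection capability = d_min - 1 = 34 - 1 = 33

33 errors


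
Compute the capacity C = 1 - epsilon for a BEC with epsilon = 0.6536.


C = 1 - epsilon = 1 - 0.6536 = 0.3464

0.3464 bits


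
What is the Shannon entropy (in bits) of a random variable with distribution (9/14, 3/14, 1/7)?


H = -sum(p_i * log2(p_i)). Terms: -(9/14)*log2(9/14) = 0.409776; -(3/14)*log2(3/14) = 0.476227; -(1/7)*log2(1/7) = 0.401051. H = 0.409776 + 0.476227 + 0.401051 = 1.2871

1.2871 bits


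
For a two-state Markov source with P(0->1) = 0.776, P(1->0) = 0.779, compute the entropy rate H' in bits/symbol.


Stationary distribution: pi_0 = p10/(p01+p10) = 0.501, pi_1 = 0.499. Entropy rate H' = pi_0*H(p01) + pi_1*H(p10) = 0.501*0.7674 + 0.499*0.762 = 0.7647

0.7647 bits/symbol


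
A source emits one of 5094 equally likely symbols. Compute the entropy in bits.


H = log2(n) = log2(5094) = 12.3146

12.3146 bits


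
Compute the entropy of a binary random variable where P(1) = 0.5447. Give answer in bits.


H = -p*log2(p) - (1-p)*log2(1-p). -0.5447*log2(0.5447) = 0.477411; -0.4553*log2(0.4553) = 0.516816. H = 0.477411 + 0.516816 = 0.9942

0.9942 bits


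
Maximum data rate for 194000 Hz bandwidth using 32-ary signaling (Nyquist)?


Rate = 2 * B * log2(M) = 2 * 194000 * 5.0 = 1940000.0

1940000.0 bps


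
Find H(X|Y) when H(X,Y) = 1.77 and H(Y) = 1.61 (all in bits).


H(X|Y) = H(X,Y) - H(Y) = 1.77 - 1.61 = 0.16

0.16 bits


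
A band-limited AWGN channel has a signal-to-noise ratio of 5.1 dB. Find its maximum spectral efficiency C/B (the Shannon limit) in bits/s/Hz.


SNR_linear = 10^(5.1/10) = 3.2359; C/B = log2(1 + SNR_linear) = log2(1 + 3.2359) = 2.0827

2.0827 bits/s/Hz


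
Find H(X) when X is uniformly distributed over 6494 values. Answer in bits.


H = log2(n) = log2(6494) = 12.6649

12.6649 bits


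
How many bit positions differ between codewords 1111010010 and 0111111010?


Count differing positions: ^ . . . ^ . ^ . . . = 3 differences

3


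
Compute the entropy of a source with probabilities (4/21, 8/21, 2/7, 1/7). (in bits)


H = -sum(p_i * log2(p_i)). Terms: -(4/21)*log2(4/21) = 0.455680; -(8/21)*log2(8/21) = 0.530407; -(2/7)*log2(2/7) = 0.516387; -(1/7)*log2(1/7) = 0.401051. H = 0.455680 + 0.530407 + 0.516387 + 0.401051 = 1.9035

1.9035 bits


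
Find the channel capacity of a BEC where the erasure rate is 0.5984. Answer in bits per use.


C = 1 - epsilon = 1 - 0.5984 = 0.4016

0.4016 bits


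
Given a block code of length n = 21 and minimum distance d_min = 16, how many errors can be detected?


Detection capability = d_min - 1 = 16 - 1 = 15

15 errors


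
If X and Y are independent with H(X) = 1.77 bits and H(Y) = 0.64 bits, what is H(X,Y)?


For independent variables, H(X,Y) = H(X) + H(Y) = 1.77 + 0.64 = 2.41

2.41 bits


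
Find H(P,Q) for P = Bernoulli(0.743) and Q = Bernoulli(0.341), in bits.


H(P,Q) = -p*log2(q) - (1-p)*log2(1-q). -0.743*log2(0.341) = 1.153252; -0.257*log2(0.659) = 0.154624. H(P,Q) = 1.153252 + 0.154624 = 1.3079

1.3079 bits


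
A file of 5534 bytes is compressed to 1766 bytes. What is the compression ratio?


Ratio = original / compressed = 5534 / 1766 = 3.1336

3.1336


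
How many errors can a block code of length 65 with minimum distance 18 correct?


Correction capability = floor((d-1)/2) = floor((18-1)/2) = 8

8 errors


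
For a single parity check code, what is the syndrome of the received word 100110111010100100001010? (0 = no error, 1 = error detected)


Syndrome = XOR of all bits = 1 XOR 0 XOR 0 XOR 1 XOR 1 XOR 0 XOR 1 XOR 1 XOR 1 XOR 0 XOR 1 XOR 0 XOR 1 XOR 0 XOR 0 XOR 1 XOR 0 XOR 0 XOR 0 XOR 0 XOR 1 XOR 0 XOR 1 XOR 0 = 1

1


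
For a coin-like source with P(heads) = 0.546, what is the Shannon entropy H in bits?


H = -p*log2(p) - (1-p)*log2(1-p). -0.546*log2(0.546) = 0.476673; -0.454*log2(0.454) = 0.517213. H = 0.476673 + 0.517213 = 0.9939

0.9939 bits


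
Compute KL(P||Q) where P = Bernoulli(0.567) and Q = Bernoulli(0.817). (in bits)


KL = p*log2(p/q) + (1-p)*log2((1-p)/(1-q)) = 0.567*log2(0.567/0.817) + 0.433*log2(0.433/0.183) = 0.2392

0.2392 bits


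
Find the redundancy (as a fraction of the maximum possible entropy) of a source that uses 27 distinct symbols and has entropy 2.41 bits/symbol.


H_max = log2(K) = log2(27) = 4.7549 bits/symbol. Redundancy = 1 - H/H_max = 1 - 2.41/4.7549 = 1 - 0.5068 = 0.4932

0.4932


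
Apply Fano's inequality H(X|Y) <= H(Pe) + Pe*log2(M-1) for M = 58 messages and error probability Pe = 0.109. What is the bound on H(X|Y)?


H(Pe) = -Pe*log2(Pe) - (1-Pe)*log2(1-Pe) = -0.109*log2(0.109) - 0.891*log2(0.891) = 0.348538 + 0.148354 = 0.4969. Pe*log2(M-1) = 0.109*log2(57) = 0.635785. Bound = H(Pe) + Pe*log2(M-1) = 0.348538 + 0.148354 + 0.635785 = 1.1327

1.1327 bits


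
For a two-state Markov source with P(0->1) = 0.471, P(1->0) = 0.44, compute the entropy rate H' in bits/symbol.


Stationary distribution: pi_0 = p10/(p01+p10) = 0.483, pi_1 = 0.517. Entropy rate H' = pi_0*H(p01) + pi_1*H(p10) = 0.483*0.9976 + 0.517*0.9896 = 0.9934

0.9934 bits/symbol


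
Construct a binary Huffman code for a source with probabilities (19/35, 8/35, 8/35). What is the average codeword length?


Huffman construction (repeatedly merge the two least-probable nodes; each merge adds 1 bit to every symbol beneath it): 8/35 + 8/35 = 16/35; 16/35 + 19/35 = 1. Resulting codeword lengths (in the order the probabilities were given): (1, 2, 2). L_avg = sum(p_i * l_i) = 19/35*1 + 8/35*2 + 8/35*2 = 51/35 = 1.4571

1.4571 bits


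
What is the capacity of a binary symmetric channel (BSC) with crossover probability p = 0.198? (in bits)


H(p) = -p*log2(p) - (1-p)*log2(1-p) = -0.198*log2(0.198) - 0.802*log2(0.802) = 0.462613 + 0.255297 = 0.7179. C = 1 - H(p) = 1 - 0.7179 = 0.2821

0.2821 bits


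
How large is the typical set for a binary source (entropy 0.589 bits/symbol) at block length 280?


log2|A_typical| = nH = 280 * 0.589 = 164.92, so |A_typical| ~ 2^164.92 = 4.425e+49

4.425e+49


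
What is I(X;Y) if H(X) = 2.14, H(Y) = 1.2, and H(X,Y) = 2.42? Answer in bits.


I(X;Y) = H(X) + H(Y) - H(X,Y) = 2.14 + 1.2 - 2.42 = 0.92

0.92 bits


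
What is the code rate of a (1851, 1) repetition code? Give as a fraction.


Rate = k/n = 1/1851

1/1851


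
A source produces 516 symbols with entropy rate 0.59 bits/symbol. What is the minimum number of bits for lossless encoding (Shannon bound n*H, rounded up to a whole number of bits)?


Minimum bits >= n * H = 516 * 0.59 = 304.44, rounded up to a whole number of bits = 305

305 bits


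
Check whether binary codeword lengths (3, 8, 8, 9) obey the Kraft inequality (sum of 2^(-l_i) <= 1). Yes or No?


Kraft sum = sum(2^(-l_i)) = 0.1348, need <= 1. Result: satisfied (a binary prefix-free code with these lengths exists)

Yes


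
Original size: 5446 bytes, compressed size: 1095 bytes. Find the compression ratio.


Ratio = original / compressed = 5446 / 1095 = 4.9735

4.9735


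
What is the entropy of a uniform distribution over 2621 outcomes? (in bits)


H = log2(n) = log2(2621) = 11.3559

11.3559 bits


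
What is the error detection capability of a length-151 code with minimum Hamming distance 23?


Detection capability = d_min - 1 = 23 - 1 = 22

22 errors


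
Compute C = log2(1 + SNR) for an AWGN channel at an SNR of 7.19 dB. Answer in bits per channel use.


SNR_linear = 10^(7.19/10) = 5.236; C = log2(1 + SNR_linear) = log2(1 + 5.236) = 2.6406

2.6406 bits/channel use


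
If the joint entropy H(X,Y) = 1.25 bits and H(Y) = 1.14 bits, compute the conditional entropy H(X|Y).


H(X|Y) = H(X,Y) - H(Y) = 1.25 - 1.14 = 0.11

0.11 bits


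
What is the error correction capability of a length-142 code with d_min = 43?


Correction capability = floor((d-1)/2) = floor((43-1)/2) = 21

21 errors


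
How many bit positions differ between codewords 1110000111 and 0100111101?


Count differing positions: ^ . ^ . ^ ^ ^ . ^ . = 6 differences

6


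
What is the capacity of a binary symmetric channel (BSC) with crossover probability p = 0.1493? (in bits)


H(p) = -p*log2(p) - (1-p)*log2(1-p) = -0.1493*log2(0.1493) - 0.8507*log2(0.8507) = 0.409636 + 0.198449 = 0.6081. C = 1 - H(p) = 1 - 0.6081 = 0.3919

0.3919 bits


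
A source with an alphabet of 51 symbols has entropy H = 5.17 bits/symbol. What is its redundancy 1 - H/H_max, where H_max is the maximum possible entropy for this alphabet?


H_max = log2(K) = log2(51) = 5.6724 bits/symbol. Redundancy = 1 - H/H_max = 1 - 5.17/5.6724 = 1 - 0.9114 = 0.0886

0.0886


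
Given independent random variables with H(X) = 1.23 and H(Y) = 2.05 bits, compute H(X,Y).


For independent variables, H(X,Y) = H(X) + H(Y) = 1.23 + 2.05 = 3.28

3.28 bits


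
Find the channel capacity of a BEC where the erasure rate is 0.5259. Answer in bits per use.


C = 1 - epsilon = 1 - 0.5259 = 0.4741

0.4741 bits


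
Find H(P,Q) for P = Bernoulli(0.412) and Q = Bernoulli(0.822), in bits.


H(P,Q) = -p*log2(q) - (1-p)*log2(1-q). -0.412*log2(0.822) = 0.116509; -0.588*log2(0.178) = 1.464150. H(P,Q) = 0.116509 + 1.464150 = 1.5807

1.5807 bits


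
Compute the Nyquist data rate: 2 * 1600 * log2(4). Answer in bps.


Rate = 2 * B * log2(M) = 2 * 1600 * 2.0 = 6400.0

6400.0 bps


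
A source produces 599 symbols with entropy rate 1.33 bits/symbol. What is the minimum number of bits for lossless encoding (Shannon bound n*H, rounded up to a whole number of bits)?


Minimum bits >= n * H = 599 * 1.33 = 796.67, rounded up to a whole number of bits = 797

797 bits


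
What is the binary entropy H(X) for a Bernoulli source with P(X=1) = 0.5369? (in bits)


H = -p*log2(p) - (1-p)*log2(1-p). -0.5369*log2(0.5369) = 0.481747; -0.4631*log2(0.4631) = 0.514321. H = 0.481747 + 0.514321 = 0.9961

0.9961 bits


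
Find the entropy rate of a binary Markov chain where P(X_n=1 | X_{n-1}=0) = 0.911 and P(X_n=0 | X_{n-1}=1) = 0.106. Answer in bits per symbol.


Stationary distribution: pi_0 = p10/(p01+p10) = 0.1042, pi_1 = 0.8958. Entropy rate H' = pi_0*H(p01) + pi_1*H(p10) = 0.1042*0.4331 + 0.8958*0.4877 = 0.482

0.482 bits/symbol


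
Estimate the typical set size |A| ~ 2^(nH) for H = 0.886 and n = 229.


log2|A_typical| = nH = 229 * 0.886 = 202.894, so |A_typical| ~ 2^202.894 = 1.194e+61

1.194e+61


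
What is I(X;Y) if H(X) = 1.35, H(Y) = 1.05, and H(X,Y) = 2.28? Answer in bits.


I(X;Y) = H(X) + H(Y) - H(X,Y) = 1.35 + 1.05 - 2.28 = 0.12

0.12 bits


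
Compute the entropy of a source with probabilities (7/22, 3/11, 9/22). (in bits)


H = -sum(p_i * log2(p_i)). Terms: -(7/22)*log2(7/22) = 0.525661; -(3/11)*log2(3/11) = 0.511219; -(9/22)*log2(9/22) = 0.527525. H = 0.525661 + 0.511219 + 0.527525 = 1.5644

1.5644 bits


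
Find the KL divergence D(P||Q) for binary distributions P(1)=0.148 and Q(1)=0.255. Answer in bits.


KL = p*log2(p/q) + (1-p)*log2((1-p)/(1-q)) = 0.148*log2(0.148/0.255) + 0.852*log2(0.852/0.745) = 0.0488

0.0488 bits


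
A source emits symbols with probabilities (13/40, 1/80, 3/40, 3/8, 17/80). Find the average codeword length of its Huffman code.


Huffman construction (repeatedly merge the two least-probable nodes; each merge adds 1 bit to every symbol beneath it): 1/80 + 3/40 = 7/80; 7/80 + 17/80 = 3/10; 3/10 + 13/40 = 5/8; 3/8 + 5/8 = 1. Resulting codeword lengths (in the order the probabilities were given): (2, 4, 4, 1, 3). L_avg = sum(p_i * l_i) = 13/40*2 + 1/80*4 + 3/40*4 + 3/8*1 + 17/80*3 = 161/80 = 2.0125

2.0125 bits


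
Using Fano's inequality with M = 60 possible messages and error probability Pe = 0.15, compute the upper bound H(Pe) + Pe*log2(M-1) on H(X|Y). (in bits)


H(Pe) = -Pe*log2(Pe) - (1-Pe)*log2(1-Pe) = -0.15*log2(0.15) - 0.85*log2(0.85) = 0.410545 + 0.199295 = 0.6098. Pe*log2(M-1) = 0.15*log2(59) = 0.882396. Bound = H(Pe) + Pe*log2(M-1) = 0.410545 + 0.199295 + 0.882396 = 1.4922

1.4922 bits


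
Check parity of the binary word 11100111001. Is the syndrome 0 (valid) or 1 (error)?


Syndrome = XOR of all bits = 1 XOR 1 XOR 1 XOR 0 XOR 0 XOR 1 XOR 1 XOR 1 XOR 0 XOR 0 XOR 1 = 1

1


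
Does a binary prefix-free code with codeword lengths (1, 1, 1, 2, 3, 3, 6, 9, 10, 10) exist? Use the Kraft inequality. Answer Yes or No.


Kraft sum = sum(2^(-l_i)) = 2.0195, need <= 1. Result: violated (a binary prefix-free code with these lengths cannot exist)

No


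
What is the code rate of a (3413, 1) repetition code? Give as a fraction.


Rate = k/n = 1/3413

1/3413


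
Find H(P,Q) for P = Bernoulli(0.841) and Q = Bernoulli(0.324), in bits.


H(P,Q) = -p*log2(q) - (1-p)*log2(1-q). -0.841*log2(0.324) = 1.367411; -0.159*log2(0.676) = 0.089820. H(P,Q) = 1.367411 + 0.089820 = 1.4572

1.4572 bits


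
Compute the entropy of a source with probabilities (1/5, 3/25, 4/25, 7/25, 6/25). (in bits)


H = -sum(p_i * log2(p_i)). Terms: -(1/5)*log2(1/5) = 0.464386; -(3/25)*log2(3/25) = 0.367067; -(4/25)*log2(4/25) = 0.423017; -(7/25)*log2(7/25) = 0.514220; -(6/25)*log2(6/25) = 0.494134. H = 0.464386 + 0.367067 + 0.423017 + 0.514220 + 0.494134 = 2.2628

2.2628 bits


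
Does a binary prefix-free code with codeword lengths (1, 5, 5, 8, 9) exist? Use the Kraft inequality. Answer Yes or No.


Kraft sum = sum(2^(-l_i)) = 0.5684, need <= 1. Result: satisfied (a binary prefix-free code with these lengths exists)

Yes


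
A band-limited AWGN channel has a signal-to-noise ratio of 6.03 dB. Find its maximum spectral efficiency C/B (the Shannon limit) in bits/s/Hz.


SNR_linear = 10^(6.03/10) = 4.0087; C/B = log2(1 + SNR_linear) = log2(1 + 4.0087) = 2.3244

2.3244 bits/s/Hz


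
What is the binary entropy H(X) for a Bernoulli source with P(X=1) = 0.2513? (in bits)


H = -p*log2(p) - (1-p)*log2(1-p). -0.2513*log2(0.2513) = 0.500720; -0.7487*log2(0.7487) = 0.312612. H = 0.500720 + 0.312612 = 0.8133

0.8133 bits


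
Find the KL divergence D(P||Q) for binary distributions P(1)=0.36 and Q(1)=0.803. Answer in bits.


KL = p*log2(p/q) + (1-p)*log2((1-p)/(1-q)) = 0.36*log2(0.36/0.803) + 0.64*log2(0.64/0.197) = 0.6713

0.6713 bits


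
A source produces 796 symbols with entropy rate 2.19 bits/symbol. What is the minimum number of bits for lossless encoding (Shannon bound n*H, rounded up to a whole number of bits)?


Minimum bits >= n * H = 796 * 2.19 = 1743.24, rounded up to a whole number of bits = 1744

1744 bits


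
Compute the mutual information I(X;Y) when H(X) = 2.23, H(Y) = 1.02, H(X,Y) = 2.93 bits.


I(X;Y) = H(X) + H(Y) - H(X,Y) = 2.23 + 1.02 - 2.93 = 0.32

0.32 bits


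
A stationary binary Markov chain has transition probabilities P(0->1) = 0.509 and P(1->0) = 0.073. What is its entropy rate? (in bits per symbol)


Stationary distribution: pi_0 = p10/(p01+p10) = 0.1254, pi_1 = 0.8746. Entropy rate H' = pi_0*H(p01) + pi_1*H(p10) = 0.1254*0.9998 + 0.8746*0.377 = 0.4551

0.4551 bits/symbol


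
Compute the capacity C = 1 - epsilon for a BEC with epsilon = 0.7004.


C = 1 - epsilon = 1 - 0.7004 = 0.2996

0.2996 bits


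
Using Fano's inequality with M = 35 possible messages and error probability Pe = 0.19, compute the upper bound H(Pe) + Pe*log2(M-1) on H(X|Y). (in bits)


H(Pe) = -Pe*log2(Pe) - (1-Pe)*log2(1-Pe) = -0.19*log2(0.19) - 0.81*log2(0.81) = 0.455226 + 0.246245 = 0.7015. Pe*log2(M-1) = 0.19*log2(34) = 0.966618. Bound = H(Pe) + Pe*log2(M-1) = 0.455226 + 0.246245 + 0.966618 = 1.6681

1.6681 bits


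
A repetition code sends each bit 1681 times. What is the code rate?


Rate = k/n = 1/1681

1/1681


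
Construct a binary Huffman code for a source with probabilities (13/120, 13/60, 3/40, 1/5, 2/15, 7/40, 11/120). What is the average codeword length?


Huffman construction (repeatedly merge the two least-probable nodes; each merge adds 1 bit to every symbol beneath it): 3/40 + 11/120 = 1/6; 13/120 + 2/15 = 29/120; 1/6 + 7/40 = 41/120; 1/5 + 13/60 = 5/12; 29/120 + 41/120 = 7/12; 5/12 + 7/12 = 1. Resulting codeword lengths (in the order the probabilities were given): (3, 2, 4, 2, 3, 3, 4). L_avg = sum(p_i * l_i) = 13/120*3 + 13/60*2 + 3/40*4 + 1/5*2 + 2/15*3 + 7/40*3 + 11/120*4 = 11/4 = 2.75

2.75 bits


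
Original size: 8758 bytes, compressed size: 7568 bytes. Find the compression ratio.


Ratio = original / compressed = 8758 / 7568 = 1.1572

1.1572


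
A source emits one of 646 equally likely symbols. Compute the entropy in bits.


H = log2(n) = log2(646) = 9.3354

9.3354 bits


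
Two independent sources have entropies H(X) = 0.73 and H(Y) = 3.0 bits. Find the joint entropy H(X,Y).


For independent variables, H(X,Y) = H(X) + H(Y) = 0.73 + 3.0 = 3.73

3.73 bits


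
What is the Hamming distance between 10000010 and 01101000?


Count differing positions: ^ ^ ^ . ^ . ^ . = 5 differences

5


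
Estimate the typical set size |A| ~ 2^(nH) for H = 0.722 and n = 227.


log2|A_typical| = nH = 227 * 0.722 = 163.894, so |A_typical| ~ 2^163.894 = 2.173e+49

2.173e+49


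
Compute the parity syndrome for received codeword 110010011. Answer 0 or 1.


Syndrome = XOR of all bits = 1 XOR 1 XOR 0 XOR 0 XOR 1 XOR 0 XOR 0 XOR 1 XOR 1 = 1

1


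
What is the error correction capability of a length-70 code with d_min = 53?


Correction capability = floor((d-1)/2) = floor((53-1)/2) = 26

26 errors


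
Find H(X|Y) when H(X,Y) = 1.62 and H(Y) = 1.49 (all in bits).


H(X|Y) = H(X,Y) - H(Y) = 1.62 - 1.49 = 0.13

0.13 bits


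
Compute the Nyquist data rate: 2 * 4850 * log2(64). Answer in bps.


Rate = 2 * B * log2(M) = 2 * 4850 * 6.0 = 58200.0

58200.0 bps


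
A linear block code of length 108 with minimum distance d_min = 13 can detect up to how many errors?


Detection capability = d_min - 1 = 13 - 1 = 12

12 errors


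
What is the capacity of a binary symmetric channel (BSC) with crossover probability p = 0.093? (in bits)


H(p) = -p*log2(p) - (1-p)*log2(1-p) = -0.093*log2(0.093) - 0.907*log2(0.907) = 0.318676 + 0.127729 = 0.4464. C = 1 - H(p) = 1 - 0.4464 = 0.5536

0.5536 bits
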